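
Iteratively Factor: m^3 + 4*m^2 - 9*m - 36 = (m + 4)*(m^2 - 9) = (m + 3)*(m + 4)*(m - 3)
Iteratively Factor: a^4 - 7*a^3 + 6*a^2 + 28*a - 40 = (a + 2)*(a^3 - 9*a^2 + 24*a - 20) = (a - 2)*(a + 2)*(a^2 - 7*a + 10) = (a - 2)^2*(a + 2)*(a - 5)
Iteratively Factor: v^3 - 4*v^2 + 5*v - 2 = (v - 1)*(v^2 - 3*v + 2) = (v - 1)^2*(v - 2)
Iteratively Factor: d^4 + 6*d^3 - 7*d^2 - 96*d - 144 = (d - 4)*(d^3 + 10*d^2 + 33*d + 36) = (d - 4)*(d + 4)*(d^2 + 6*d + 9) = (d - 4)*(d + 3)*(d + 4)*(d + 3)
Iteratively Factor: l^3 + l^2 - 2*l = (l + 2)*(l^2 - l) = (l - 1)*(l + 2)*(l)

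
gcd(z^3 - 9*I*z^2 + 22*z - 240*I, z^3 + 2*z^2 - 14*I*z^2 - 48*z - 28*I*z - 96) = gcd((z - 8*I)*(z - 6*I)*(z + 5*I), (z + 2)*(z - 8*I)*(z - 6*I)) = z^2 - 14*I*z - 48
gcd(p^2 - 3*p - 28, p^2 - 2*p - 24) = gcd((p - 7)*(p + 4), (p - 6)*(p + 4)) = p + 4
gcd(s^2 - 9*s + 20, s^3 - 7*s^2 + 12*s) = s - 4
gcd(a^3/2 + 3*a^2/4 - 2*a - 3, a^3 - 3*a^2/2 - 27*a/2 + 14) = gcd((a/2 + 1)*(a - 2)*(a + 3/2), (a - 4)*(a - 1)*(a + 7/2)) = 1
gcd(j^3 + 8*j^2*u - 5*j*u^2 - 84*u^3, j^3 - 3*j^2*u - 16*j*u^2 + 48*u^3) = -j^2 - j*u + 12*u^2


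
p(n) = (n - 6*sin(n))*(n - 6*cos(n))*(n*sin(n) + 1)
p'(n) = (1 - 6*cos(n))*(n - 6*cos(n))*(n*sin(n) + 1) + (n - 6*sin(n))*(n - 6*cos(n))*(n*cos(n) + sin(n)) + (n - 6*sin(n))*(n*sin(n) + 1)*(6*sin(n) + 1)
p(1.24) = 6.83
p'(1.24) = -58.61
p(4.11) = -162.27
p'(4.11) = -208.00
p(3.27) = 21.64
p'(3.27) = -87.73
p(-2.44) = 7.90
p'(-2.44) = 23.95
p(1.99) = -43.59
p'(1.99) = -22.35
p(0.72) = 18.09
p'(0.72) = 10.70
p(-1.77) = -6.55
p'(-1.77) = -56.87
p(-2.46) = 7.40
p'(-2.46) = 26.10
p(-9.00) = 108.60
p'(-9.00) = 117.28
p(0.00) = 0.00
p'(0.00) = 30.00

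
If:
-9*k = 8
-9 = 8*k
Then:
No Solution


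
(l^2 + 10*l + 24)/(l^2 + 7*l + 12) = (l + 6)/(l + 3)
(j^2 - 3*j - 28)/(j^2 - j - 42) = (j + 4)/(j + 6)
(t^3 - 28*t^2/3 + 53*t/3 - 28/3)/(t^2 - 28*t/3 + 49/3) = (3*t^2 - 7*t + 4)/(3*t - 7)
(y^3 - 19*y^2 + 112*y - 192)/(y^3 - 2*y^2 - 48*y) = (y^2 - 11*y + 24)/(y*(y + 6))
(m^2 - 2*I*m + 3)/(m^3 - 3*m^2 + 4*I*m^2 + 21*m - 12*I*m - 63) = (m + I)/(m^2 + m*(-3 + 7*I) - 21*I)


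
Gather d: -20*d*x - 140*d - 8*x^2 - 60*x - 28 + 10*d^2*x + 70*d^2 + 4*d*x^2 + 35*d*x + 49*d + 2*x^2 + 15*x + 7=d^2*(10*x + 70) + d*(4*x^2 + 15*x - 91) - 6*x^2 - 45*x - 21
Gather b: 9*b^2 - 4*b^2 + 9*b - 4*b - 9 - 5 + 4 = 5*b^2 + 5*b - 10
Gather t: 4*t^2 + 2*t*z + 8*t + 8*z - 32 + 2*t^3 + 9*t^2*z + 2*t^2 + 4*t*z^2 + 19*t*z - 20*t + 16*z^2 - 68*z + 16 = 2*t^3 + t^2*(9*z + 6) + t*(4*z^2 + 21*z - 12) + 16*z^2 - 60*z - 16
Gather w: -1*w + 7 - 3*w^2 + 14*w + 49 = -3*w^2 + 13*w + 56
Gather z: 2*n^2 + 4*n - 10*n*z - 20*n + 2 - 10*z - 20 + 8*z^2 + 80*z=2*n^2 - 16*n + 8*z^2 + z*(70 - 10*n) - 18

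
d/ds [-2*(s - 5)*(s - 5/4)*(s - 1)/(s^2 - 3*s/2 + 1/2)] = (-8*s^2 + 8*s + 25)/(4*s^2 - 4*s + 1)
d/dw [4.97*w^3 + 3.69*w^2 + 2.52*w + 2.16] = 14.91*w^2 + 7.38*w + 2.52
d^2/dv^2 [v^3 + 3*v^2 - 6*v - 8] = 6*v + 6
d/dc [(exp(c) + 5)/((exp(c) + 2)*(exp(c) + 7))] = (-exp(2*c) - 10*exp(c) - 31)*exp(c)/(exp(4*c) + 18*exp(3*c) + 109*exp(2*c) + 252*exp(c) + 196)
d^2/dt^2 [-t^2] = -2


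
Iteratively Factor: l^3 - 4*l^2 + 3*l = (l - 3)*(l^2 - l) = (l - 3)*(l - 1)*(l)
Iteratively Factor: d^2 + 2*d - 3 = (d + 3)*(d - 1)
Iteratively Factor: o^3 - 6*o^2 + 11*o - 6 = (o - 3)*(o^2 - 3*o + 2) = (o - 3)*(o - 1)*(o - 2)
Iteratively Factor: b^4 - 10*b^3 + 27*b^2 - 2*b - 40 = (b + 1)*(b^3 - 11*b^2 + 38*b - 40) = (b - 4)*(b + 1)*(b^2 - 7*b + 10) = (b - 5)*(b - 4)*(b + 1)*(b - 2)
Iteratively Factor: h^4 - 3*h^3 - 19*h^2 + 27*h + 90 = (h + 2)*(h^3 - 5*h^2 - 9*h + 45) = (h + 2)*(h + 3)*(h^2 - 8*h + 15) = (h - 5)*(h + 2)*(h + 3)*(h - 3)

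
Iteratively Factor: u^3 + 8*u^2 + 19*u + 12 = (u + 3)*(u^2 + 5*u + 4) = (u + 3)*(u + 4)*(u + 1)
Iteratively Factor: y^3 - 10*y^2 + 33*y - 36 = (y - 3)*(y^2 - 7*y + 12) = (y - 4)*(y - 3)*(y - 3)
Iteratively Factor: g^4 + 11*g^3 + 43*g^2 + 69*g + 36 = (g + 3)*(g^3 + 8*g^2 + 19*g + 12) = (g + 3)*(g + 4)*(g^2 + 4*g + 3) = (g + 3)^2*(g + 4)*(g + 1)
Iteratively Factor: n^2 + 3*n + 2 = (n + 2)*(n + 1)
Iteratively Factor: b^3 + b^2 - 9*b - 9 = (b - 3)*(b^2 + 4*b + 3) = (b - 3)*(b + 1)*(b + 3)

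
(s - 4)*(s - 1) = s^2 - 5*s + 4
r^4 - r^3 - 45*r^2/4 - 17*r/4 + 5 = (r - 4)*(r - 1/2)*(r + 1)*(r + 5/2)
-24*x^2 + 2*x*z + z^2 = (-4*x + z)*(6*x + z)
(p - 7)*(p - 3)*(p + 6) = p^3 - 4*p^2 - 39*p + 126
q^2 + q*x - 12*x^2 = (q - 3*x)*(q + 4*x)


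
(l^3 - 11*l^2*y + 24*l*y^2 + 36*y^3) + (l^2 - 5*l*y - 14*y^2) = l^3 - 11*l^2*y + l^2 + 24*l*y^2 - 5*l*y + 36*y^3 - 14*y^2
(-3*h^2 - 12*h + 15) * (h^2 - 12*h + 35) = -3*h^4 + 24*h^3 + 54*h^2 - 600*h + 525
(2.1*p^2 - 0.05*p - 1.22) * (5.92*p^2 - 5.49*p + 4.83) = 12.432*p^4 - 11.825*p^3 + 3.1951*p^2 + 6.4563*p - 5.8926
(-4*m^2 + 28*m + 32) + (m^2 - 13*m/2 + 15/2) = -3*m^2 + 43*m/2 + 79/2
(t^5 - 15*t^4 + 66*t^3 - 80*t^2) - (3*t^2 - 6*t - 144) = t^5 - 15*t^4 + 66*t^3 - 83*t^2 + 6*t + 144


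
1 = 1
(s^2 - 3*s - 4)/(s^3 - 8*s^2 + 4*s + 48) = (s + 1)/(s^2 - 4*s - 12)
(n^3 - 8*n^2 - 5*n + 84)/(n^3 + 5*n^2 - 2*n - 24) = (n^2 - 11*n + 28)/(n^2 + 2*n - 8)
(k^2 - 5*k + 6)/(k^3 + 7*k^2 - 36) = (k - 3)/(k^2 + 9*k + 18)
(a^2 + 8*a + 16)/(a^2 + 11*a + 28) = (a + 4)/(a + 7)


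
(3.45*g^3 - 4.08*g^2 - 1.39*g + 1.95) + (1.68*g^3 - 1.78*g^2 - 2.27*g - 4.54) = 5.13*g^3 - 5.86*g^2 - 3.66*g - 2.59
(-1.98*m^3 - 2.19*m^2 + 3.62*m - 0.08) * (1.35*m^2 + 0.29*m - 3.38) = -2.673*m^5 - 3.5307*m^4 + 10.9443*m^3 + 8.344*m^2 - 12.2588*m + 0.2704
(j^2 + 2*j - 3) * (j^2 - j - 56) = j^4 + j^3 - 61*j^2 - 109*j + 168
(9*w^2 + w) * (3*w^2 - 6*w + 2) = 27*w^4 - 51*w^3 + 12*w^2 + 2*w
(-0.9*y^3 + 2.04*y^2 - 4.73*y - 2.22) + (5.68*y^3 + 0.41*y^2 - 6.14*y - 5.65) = 4.78*y^3 + 2.45*y^2 - 10.87*y - 7.87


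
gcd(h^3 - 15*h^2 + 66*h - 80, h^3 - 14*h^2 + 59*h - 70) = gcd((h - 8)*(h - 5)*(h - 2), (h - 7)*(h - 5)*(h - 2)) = h^2 - 7*h + 10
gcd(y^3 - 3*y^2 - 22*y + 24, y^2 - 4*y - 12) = y - 6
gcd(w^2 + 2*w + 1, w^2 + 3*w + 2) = w + 1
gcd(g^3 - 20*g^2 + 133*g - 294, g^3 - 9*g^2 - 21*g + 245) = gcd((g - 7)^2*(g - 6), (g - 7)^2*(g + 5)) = g^2 - 14*g + 49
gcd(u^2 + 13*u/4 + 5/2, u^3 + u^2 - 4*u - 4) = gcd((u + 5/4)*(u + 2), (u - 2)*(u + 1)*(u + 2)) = u + 2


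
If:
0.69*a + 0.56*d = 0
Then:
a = -0.811594202898551*d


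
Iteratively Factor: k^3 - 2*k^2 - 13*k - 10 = (k + 2)*(k^2 - 4*k - 5) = (k + 1)*(k + 2)*(k - 5)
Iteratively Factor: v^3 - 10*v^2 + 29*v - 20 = (v - 5)*(v^2 - 5*v + 4) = (v - 5)*(v - 4)*(v - 1)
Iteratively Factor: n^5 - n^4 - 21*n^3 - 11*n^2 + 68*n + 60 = (n + 2)*(n^4 - 3*n^3 - 15*n^2 + 19*n + 30) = (n - 5)*(n + 2)*(n^3 + 2*n^2 - 5*n - 6) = (n - 5)*(n + 1)*(n + 2)*(n^2 + n - 6) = (n - 5)*(n - 2)*(n + 1)*(n + 2)*(n + 3)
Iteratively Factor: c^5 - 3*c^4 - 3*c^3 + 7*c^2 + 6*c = (c)*(c^4 - 3*c^3 - 3*c^2 + 7*c + 6) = c*(c + 1)*(c^3 - 4*c^2 + c + 6) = c*(c - 2)*(c + 1)*(c^2 - 2*c - 3) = c*(c - 3)*(c - 2)*(c + 1)*(c + 1)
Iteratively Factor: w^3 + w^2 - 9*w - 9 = (w + 3)*(w^2 - 2*w - 3) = (w + 1)*(w + 3)*(w - 3)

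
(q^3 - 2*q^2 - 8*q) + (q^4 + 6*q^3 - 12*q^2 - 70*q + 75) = q^4 + 7*q^3 - 14*q^2 - 78*q + 75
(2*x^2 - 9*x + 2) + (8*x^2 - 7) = 10*x^2 - 9*x - 5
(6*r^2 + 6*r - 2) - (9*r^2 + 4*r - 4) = -3*r^2 + 2*r + 2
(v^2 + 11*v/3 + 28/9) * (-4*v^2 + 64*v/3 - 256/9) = -4*v^4 + 20*v^3/3 + 112*v^2/3 - 1024*v/27 - 7168/81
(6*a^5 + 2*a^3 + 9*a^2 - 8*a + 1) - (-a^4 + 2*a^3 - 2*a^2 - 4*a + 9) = 6*a^5 + a^4 + 11*a^2 - 4*a - 8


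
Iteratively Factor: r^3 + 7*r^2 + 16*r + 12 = (r + 2)*(r^2 + 5*r + 6) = (r + 2)^2*(r + 3)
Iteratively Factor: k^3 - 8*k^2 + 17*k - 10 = (k - 2)*(k^2 - 6*k + 5) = (k - 2)*(k - 1)*(k - 5)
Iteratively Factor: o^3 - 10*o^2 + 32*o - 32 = (o - 2)*(o^2 - 8*o + 16) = (o - 4)*(o - 2)*(o - 4)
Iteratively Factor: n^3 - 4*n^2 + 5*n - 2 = (n - 1)*(n^2 - 3*n + 2) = (n - 2)*(n - 1)*(n - 1)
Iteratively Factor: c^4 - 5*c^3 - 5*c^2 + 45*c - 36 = (c - 1)*(c^3 - 4*c^2 - 9*c + 36) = (c - 4)*(c - 1)*(c^2 - 9) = (c - 4)*(c - 1)*(c + 3)*(c - 3)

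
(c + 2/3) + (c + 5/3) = 2*c + 7/3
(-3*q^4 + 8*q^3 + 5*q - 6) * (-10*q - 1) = 30*q^5 - 77*q^4 - 8*q^3 - 50*q^2 + 55*q + 6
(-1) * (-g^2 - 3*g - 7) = g^2 + 3*g + 7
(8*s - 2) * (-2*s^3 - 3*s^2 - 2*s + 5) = -16*s^4 - 20*s^3 - 10*s^2 + 44*s - 10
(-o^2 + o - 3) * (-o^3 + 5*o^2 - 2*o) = o^5 - 6*o^4 + 10*o^3 - 17*o^2 + 6*o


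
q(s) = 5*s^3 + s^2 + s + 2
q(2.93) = 139.28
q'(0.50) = 5.75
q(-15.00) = -16663.00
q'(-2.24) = 71.78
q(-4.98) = -595.71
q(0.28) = 2.47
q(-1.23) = -7.02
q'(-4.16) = 252.26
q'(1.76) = 50.98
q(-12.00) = -8506.00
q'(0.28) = 2.74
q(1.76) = 34.12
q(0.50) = 3.38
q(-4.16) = -344.81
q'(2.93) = 135.63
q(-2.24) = -51.42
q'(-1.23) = 21.23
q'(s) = 15*s^2 + 2*s + 1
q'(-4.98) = 363.05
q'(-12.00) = 2137.00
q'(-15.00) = 3346.00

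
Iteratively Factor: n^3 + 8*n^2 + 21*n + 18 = (n + 2)*(n^2 + 6*n + 9) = (n + 2)*(n + 3)*(n + 3)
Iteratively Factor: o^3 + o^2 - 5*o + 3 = (o + 3)*(o^2 - 2*o + 1) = (o - 1)*(o + 3)*(o - 1)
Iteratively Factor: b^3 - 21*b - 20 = (b + 1)*(b^2 - b - 20) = (b - 5)*(b + 1)*(b + 4)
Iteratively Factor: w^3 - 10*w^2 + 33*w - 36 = (w - 4)*(w^2 - 6*w + 9) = (w - 4)*(w - 3)*(w - 3)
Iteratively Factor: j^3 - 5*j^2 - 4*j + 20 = (j - 2)*(j^2 - 3*j - 10) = (j - 2)*(j + 2)*(j - 5)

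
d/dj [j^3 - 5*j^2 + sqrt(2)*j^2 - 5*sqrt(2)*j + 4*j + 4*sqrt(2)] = 3*j^2 - 10*j + 2*sqrt(2)*j - 5*sqrt(2) + 4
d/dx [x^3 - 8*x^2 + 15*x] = 3*x^2 - 16*x + 15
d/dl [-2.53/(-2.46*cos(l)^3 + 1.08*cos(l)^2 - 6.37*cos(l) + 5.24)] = (18.6714*cos(l)^2 - 5.4648*cos(l) + 16.1161)*sin(l)/(2.46*cos(l)^3 - 1.08*cos(l)^2 + 6.37*cos(l) - 5.24)^2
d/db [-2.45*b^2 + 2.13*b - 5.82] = 2.13 - 4.9*b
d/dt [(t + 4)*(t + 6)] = 2*t + 10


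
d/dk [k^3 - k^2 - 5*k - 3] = 3*k^2 - 2*k - 5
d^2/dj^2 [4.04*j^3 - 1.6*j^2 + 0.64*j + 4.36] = 24.24*j - 3.2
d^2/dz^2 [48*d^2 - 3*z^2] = -6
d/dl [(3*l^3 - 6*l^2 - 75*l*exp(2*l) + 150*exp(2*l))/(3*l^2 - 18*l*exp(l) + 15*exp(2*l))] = (6*l^2*exp(l) + l^2 - 14*l*exp(l) - 5*exp(2*l) + 12*exp(l))/(l^2 - 2*l*exp(l) + exp(2*l))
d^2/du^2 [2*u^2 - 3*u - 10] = 4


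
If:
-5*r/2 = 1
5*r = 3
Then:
No Solution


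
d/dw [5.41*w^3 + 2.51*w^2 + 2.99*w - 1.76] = 16.23*w^2 + 5.02*w + 2.99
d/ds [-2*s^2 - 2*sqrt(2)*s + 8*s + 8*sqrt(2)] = -4*s - 2*sqrt(2) + 8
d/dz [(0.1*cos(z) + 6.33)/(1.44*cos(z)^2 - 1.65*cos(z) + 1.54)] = (0.144*cos(z)^2 + 18.2304*cos(z) - 10.5985)*sin(z)/(2.0736*cos(z)^4 - 4.752*cos(z)^3 + 7.1577*cos(z)^2 - 5.082*cos(z) + 2.3716)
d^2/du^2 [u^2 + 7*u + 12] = 2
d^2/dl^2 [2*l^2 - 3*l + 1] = 4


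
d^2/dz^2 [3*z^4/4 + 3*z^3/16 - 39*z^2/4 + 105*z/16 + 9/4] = 9*z^2 + 9*z/8 - 39/2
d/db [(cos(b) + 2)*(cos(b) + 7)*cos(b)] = (3*sin(b)^2 - 18*cos(b) - 17)*sin(b)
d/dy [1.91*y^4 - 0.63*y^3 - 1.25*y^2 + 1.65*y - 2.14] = 7.64*y^3 - 1.89*y^2 - 2.5*y + 1.65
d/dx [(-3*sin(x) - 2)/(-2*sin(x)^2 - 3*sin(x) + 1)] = (-8*sin(x) + 3*cos(2*x) - 12)*cos(x)/(3*sin(x) - cos(2*x))^2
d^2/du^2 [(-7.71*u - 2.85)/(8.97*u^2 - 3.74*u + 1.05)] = (-(7.71*u + 2.85)*(17.94*u - 3.74)*(35.88*u - 7.48) + (414.9522*u - 6.54179999999999)*(8.97*u^2 - 3.74*u + 1.05))/(8.97*u^2 - 3.74*u + 1.05)^3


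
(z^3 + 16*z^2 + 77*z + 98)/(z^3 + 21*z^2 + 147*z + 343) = (z + 2)/(z + 7)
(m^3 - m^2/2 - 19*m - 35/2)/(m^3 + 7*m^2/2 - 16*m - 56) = (m^2 - 4*m - 5)/(m^2 - 16)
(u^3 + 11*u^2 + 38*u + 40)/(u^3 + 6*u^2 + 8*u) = (u + 5)/u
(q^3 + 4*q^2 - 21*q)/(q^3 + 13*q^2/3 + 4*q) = 3*(q^2 + 4*q - 21)/(3*q^2 + 13*q + 12)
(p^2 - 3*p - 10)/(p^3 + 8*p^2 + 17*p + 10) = (p - 5)/(p^2 + 6*p + 5)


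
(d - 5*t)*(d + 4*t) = d^2 - d*t - 20*t^2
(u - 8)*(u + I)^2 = u^3 - 8*u^2 + 2*I*u^2 - u - 16*I*u + 8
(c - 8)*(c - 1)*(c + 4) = c^3 - 5*c^2 - 28*c + 32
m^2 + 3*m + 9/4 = (m + 3/2)^2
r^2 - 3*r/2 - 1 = (r - 2)*(r + 1/2)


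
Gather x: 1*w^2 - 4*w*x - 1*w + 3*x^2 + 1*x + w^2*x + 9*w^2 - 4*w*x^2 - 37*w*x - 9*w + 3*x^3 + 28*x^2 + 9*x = 10*w^2 - 10*w + 3*x^3 + x^2*(31 - 4*w) + x*(w^2 - 41*w + 10)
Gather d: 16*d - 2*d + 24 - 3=14*d + 21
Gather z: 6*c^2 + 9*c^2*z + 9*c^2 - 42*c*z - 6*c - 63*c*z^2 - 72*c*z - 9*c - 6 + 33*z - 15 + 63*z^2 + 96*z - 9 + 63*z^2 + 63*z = 15*c^2 - 15*c + z^2*(126 - 63*c) + z*(9*c^2 - 114*c + 192) - 30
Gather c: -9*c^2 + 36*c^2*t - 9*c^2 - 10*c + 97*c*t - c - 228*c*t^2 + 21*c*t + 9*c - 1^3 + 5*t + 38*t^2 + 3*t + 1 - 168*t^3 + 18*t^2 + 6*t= c^2*(36*t - 18) + c*(-228*t^2 + 118*t - 2) - 168*t^3 + 56*t^2 + 14*t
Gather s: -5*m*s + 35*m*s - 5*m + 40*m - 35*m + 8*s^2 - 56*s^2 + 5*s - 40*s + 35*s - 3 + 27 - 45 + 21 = 30*m*s - 48*s^2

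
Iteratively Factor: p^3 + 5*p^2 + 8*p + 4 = (p + 1)*(p^2 + 4*p + 4) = (p + 1)*(p + 2)*(p + 2)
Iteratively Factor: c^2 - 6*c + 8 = (c - 4)*(c - 2)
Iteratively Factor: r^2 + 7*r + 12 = (r + 4)*(r + 3)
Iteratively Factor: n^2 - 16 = (n + 4)*(n - 4)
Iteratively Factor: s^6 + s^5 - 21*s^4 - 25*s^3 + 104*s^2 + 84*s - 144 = (s + 3)*(s^5 - 2*s^4 - 15*s^3 + 20*s^2 + 44*s - 48) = (s - 1)*(s + 3)*(s^4 - s^3 - 16*s^2 + 4*s + 48) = (s - 1)*(s + 3)^2*(s^3 - 4*s^2 - 4*s + 16) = (s - 4)*(s - 1)*(s + 3)^2*(s^2 - 4) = (s - 4)*(s - 1)*(s + 2)*(s + 3)^2*(s - 2)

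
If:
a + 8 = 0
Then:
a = -8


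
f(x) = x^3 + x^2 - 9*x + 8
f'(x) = 3*x^2 + 2*x - 9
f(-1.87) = 21.79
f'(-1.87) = -2.25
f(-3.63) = 6.01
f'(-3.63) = 23.27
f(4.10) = 56.83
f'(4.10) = 49.63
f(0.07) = 7.38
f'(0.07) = -8.85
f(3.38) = 27.62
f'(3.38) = 32.03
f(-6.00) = -118.00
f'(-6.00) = 87.00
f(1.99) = 1.93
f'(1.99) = 6.86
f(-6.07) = -124.17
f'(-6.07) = 89.39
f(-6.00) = -118.00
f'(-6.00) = 87.00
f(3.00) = 17.00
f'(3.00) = 24.00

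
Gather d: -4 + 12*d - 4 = 12*d - 8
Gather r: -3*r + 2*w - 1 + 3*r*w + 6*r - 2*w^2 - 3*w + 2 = r*(3*w + 3) - 2*w^2 - w + 1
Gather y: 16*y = 16*y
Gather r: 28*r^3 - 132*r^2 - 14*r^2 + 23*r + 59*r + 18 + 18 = 28*r^3 - 146*r^2 + 82*r + 36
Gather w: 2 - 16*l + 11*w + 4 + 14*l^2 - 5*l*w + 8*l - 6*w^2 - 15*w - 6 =14*l^2 - 8*l - 6*w^2 + w*(-5*l - 4)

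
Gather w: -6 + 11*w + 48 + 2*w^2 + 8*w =2*w^2 + 19*w + 42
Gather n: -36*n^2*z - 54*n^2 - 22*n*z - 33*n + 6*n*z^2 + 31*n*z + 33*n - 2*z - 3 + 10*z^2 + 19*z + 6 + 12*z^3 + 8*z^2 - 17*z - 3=n^2*(-36*z - 54) + n*(6*z^2 + 9*z) + 12*z^3 + 18*z^2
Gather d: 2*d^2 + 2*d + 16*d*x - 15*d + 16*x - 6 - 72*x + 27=2*d^2 + d*(16*x - 13) - 56*x + 21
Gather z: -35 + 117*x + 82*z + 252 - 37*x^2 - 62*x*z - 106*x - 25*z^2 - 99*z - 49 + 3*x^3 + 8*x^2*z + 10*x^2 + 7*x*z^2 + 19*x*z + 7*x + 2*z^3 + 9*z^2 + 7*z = 3*x^3 - 27*x^2 + 18*x + 2*z^3 + z^2*(7*x - 16) + z*(8*x^2 - 43*x - 10) + 168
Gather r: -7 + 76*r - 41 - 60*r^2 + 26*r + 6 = -60*r^2 + 102*r - 42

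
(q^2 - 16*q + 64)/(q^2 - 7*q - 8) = (q - 8)/(q + 1)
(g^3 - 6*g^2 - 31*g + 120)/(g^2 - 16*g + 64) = (g^2 + 2*g - 15)/(g - 8)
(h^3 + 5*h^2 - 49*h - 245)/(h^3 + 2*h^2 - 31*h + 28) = (h^2 - 2*h - 35)/(h^2 - 5*h + 4)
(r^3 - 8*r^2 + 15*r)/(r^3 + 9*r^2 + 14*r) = (r^2 - 8*r + 15)/(r^2 + 9*r + 14)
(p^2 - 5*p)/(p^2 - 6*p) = (p - 5)/(p - 6)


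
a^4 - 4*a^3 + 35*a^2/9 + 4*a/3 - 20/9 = (a - 2)*(a - 5/3)*(a - 1)*(a + 2/3)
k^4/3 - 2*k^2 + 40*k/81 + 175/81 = (k/3 + 1/3)*(k - 5/3)^2*(k + 7/3)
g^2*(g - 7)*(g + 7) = g^4 - 49*g^2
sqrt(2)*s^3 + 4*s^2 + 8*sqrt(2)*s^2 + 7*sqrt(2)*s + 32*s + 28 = (s + 7)*(s + 2*sqrt(2))*(sqrt(2)*s + sqrt(2))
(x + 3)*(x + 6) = x^2 + 9*x + 18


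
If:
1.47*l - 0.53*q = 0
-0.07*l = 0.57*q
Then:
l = 0.00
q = 0.00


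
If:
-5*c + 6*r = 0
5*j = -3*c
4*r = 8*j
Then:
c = 0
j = 0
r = 0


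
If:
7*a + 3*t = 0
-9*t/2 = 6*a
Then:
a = 0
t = 0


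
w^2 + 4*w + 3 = (w + 1)*(w + 3)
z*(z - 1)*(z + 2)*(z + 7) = z^4 + 8*z^3 + 5*z^2 - 14*z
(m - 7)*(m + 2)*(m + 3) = m^3 - 2*m^2 - 29*m - 42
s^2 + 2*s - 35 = (s - 5)*(s + 7)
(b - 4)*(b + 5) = b^2 + b - 20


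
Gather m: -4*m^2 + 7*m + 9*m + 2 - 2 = -4*m^2 + 16*m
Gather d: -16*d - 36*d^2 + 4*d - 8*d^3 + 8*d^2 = -8*d^3 - 28*d^2 - 12*d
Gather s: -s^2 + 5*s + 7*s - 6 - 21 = -s^2 + 12*s - 27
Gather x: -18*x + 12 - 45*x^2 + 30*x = -45*x^2 + 12*x + 12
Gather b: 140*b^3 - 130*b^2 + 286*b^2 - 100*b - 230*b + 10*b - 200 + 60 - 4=140*b^3 + 156*b^2 - 320*b - 144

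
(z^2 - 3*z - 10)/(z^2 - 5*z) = (z + 2)/z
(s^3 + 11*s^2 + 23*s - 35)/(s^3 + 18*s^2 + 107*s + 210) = (s - 1)/(s + 6)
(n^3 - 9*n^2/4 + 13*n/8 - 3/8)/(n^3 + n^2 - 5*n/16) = 2*(8*n^3 - 18*n^2 + 13*n - 3)/(n*(16*n^2 + 16*n - 5))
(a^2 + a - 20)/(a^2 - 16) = (a + 5)/(a + 4)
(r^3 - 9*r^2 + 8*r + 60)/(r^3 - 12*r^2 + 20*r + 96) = (r - 5)/(r - 8)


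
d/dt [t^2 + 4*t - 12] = 2*t + 4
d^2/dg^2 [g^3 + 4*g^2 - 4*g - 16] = 6*g + 8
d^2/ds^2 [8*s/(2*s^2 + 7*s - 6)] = 16*(s*(4*s + 7)^2 - (6*s + 7)*(2*s^2 + 7*s - 6))/(2*s^2 + 7*s - 6)^3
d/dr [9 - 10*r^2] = -20*r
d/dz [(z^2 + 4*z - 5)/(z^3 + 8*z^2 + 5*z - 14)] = (-z^2 - 10*z - 31)/(z^4 + 18*z^3 + 109*z^2 + 252*z + 196)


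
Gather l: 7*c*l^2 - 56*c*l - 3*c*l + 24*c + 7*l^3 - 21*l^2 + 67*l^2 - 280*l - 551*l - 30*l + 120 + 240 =24*c + 7*l^3 + l^2*(7*c + 46) + l*(-59*c - 861) + 360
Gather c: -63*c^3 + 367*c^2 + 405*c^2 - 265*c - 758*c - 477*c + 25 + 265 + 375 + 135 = -63*c^3 + 772*c^2 - 1500*c + 800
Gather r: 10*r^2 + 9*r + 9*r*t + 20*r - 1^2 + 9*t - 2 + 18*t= 10*r^2 + r*(9*t + 29) + 27*t - 3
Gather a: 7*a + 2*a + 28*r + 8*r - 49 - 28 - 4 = 9*a + 36*r - 81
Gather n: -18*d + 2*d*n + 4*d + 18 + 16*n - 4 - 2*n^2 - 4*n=-14*d - 2*n^2 + n*(2*d + 12) + 14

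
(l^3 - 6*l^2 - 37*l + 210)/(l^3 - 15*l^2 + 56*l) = (l^2 + l - 30)/(l*(l - 8))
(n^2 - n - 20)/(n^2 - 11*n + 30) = (n + 4)/(n - 6)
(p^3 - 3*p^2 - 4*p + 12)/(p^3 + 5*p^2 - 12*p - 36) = (p - 2)/(p + 6)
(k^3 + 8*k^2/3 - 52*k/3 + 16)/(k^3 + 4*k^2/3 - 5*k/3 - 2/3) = (3*k^3 + 8*k^2 - 52*k + 48)/(3*k^3 + 4*k^2 - 5*k - 2)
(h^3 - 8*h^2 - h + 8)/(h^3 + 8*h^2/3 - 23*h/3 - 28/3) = 3*(h^2 - 9*h + 8)/(3*h^2 + 5*h - 28)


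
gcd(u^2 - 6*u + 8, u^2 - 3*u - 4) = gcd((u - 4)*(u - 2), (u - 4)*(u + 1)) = u - 4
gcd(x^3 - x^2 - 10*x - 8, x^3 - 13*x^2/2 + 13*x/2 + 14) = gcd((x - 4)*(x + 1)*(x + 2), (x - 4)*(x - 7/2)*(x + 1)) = x^2 - 3*x - 4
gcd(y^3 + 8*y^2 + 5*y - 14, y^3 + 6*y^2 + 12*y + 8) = y + 2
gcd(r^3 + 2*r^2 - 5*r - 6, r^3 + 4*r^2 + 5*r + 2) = r + 1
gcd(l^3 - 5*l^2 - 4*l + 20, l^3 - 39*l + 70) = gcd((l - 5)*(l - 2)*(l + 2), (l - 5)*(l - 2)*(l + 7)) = l^2 - 7*l + 10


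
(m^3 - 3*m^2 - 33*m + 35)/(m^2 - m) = m - 2 - 35/m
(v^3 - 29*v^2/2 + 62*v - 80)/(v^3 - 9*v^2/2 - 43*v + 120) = (v - 4)/(v + 6)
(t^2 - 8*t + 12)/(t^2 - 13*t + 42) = (t - 2)/(t - 7)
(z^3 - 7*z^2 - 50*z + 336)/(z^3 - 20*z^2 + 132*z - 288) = (z + 7)/(z - 6)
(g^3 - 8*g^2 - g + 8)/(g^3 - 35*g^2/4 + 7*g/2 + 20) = 4*(g^2 - 1)/(4*g^2 - 3*g - 10)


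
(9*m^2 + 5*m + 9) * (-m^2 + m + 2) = -9*m^4 + 4*m^3 + 14*m^2 + 19*m + 18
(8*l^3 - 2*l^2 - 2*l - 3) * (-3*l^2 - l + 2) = -24*l^5 - 2*l^4 + 24*l^3 + 7*l^2 - l - 6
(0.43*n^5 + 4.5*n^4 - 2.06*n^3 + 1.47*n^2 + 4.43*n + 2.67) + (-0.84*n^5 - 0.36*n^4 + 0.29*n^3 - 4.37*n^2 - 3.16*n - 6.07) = -0.41*n^5 + 4.14*n^4 - 1.77*n^3 - 2.9*n^2 + 1.27*n - 3.4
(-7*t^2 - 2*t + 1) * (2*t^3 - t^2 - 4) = -14*t^5 + 3*t^4 + 4*t^3 + 27*t^2 + 8*t - 4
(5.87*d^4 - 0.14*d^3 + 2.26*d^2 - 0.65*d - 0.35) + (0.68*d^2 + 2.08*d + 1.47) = 5.87*d^4 - 0.14*d^3 + 2.94*d^2 + 1.43*d + 1.12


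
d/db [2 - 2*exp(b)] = -2*exp(b)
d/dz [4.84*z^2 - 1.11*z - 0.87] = 9.68*z - 1.11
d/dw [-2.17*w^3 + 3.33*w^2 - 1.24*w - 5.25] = -6.51*w^2 + 6.66*w - 1.24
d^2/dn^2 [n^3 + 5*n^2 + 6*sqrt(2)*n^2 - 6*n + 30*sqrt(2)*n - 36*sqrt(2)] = 6*n + 10 + 12*sqrt(2)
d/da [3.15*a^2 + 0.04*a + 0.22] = 6.3*a + 0.04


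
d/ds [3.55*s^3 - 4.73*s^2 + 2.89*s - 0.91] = 10.65*s^2 - 9.46*s + 2.89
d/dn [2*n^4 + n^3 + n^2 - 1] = n*(8*n^2 + 3*n + 2)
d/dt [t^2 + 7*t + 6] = 2*t + 7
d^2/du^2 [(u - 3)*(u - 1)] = 2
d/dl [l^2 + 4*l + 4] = 2*l + 4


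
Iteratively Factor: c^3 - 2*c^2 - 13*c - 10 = (c + 2)*(c^2 - 4*c - 5) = (c + 1)*(c + 2)*(c - 5)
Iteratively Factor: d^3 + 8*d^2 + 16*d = (d)*(d^2 + 8*d + 16) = d*(d + 4)*(d + 4)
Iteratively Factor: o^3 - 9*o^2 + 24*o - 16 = (o - 4)*(o^2 - 5*o + 4) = (o - 4)*(o - 1)*(o - 4)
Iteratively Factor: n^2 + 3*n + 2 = (n + 1)*(n + 2)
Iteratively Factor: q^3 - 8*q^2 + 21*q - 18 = (q - 2)*(q^2 - 6*q + 9) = (q - 3)*(q - 2)*(q - 3)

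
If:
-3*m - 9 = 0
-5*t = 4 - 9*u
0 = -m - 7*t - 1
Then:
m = -3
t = 2/7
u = 38/63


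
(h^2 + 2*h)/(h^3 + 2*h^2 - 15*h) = (h + 2)/(h^2 + 2*h - 15)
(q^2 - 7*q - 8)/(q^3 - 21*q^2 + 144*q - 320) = (q + 1)/(q^2 - 13*q + 40)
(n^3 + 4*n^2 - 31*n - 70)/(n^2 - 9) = (n^3 + 4*n^2 - 31*n - 70)/(n^2 - 9)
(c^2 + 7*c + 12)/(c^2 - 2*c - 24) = (c + 3)/(c - 6)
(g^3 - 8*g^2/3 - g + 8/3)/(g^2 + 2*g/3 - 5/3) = (3*g^2 - 5*g - 8)/(3*g + 5)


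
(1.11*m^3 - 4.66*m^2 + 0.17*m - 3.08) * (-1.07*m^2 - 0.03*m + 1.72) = -1.1877*m^5 + 4.9529*m^4 + 1.8671*m^3 - 4.7247*m^2 + 0.3848*m - 5.2976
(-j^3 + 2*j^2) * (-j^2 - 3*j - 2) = j^5 + j^4 - 4*j^3 - 4*j^2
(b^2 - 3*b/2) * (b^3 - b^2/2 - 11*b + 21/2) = b^5 - 2*b^4 - 41*b^3/4 + 27*b^2 - 63*b/4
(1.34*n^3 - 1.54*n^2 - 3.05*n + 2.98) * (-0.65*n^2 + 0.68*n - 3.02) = -0.871*n^5 + 1.9122*n^4 - 3.1115*n^3 + 0.6398*n^2 + 11.2374*n - 8.9996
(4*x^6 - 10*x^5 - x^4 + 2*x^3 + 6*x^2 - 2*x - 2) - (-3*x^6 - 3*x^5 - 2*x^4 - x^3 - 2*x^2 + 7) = 7*x^6 - 7*x^5 + x^4 + 3*x^3 + 8*x^2 - 2*x - 9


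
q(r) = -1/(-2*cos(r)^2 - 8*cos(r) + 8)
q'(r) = -(-4*sin(r)*cos(r) - 8*sin(r))/(-2*cos(r)^2 - 8*cos(r) + 8)^2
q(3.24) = -0.07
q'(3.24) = -0.00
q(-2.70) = -0.07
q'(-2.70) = -0.01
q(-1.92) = -0.10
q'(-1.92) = -0.06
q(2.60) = -0.07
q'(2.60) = 0.01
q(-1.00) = -0.32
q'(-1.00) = -0.89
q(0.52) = 2.23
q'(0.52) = 28.30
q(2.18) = -0.08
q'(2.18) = 0.03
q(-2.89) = -0.07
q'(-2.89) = -0.01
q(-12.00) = 5.71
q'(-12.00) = 199.28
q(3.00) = -0.07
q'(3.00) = 0.00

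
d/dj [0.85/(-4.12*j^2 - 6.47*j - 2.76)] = (7.004*j + 5.4995)/(4.12*j^2 + 6.47*j + 2.76)^2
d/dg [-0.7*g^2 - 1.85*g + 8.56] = -1.4*g - 1.85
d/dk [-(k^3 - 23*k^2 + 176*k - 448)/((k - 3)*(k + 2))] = (-k^4 + 2*k^3 + 171*k^2 - 1172*k + 1504)/(k^4 - 2*k^3 - 11*k^2 + 12*k + 36)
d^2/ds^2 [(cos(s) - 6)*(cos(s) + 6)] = -2*cos(2*s)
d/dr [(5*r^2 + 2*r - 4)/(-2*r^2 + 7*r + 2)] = (39*r^2 + 4*r + 32)/(4*r^4 - 28*r^3 + 41*r^2 + 28*r + 4)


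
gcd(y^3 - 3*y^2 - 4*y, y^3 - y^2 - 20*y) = y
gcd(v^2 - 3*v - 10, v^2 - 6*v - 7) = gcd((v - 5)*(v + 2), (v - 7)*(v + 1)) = 1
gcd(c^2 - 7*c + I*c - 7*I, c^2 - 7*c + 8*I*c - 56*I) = c - 7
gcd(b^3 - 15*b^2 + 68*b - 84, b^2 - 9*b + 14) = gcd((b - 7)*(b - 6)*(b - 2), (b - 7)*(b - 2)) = b^2 - 9*b + 14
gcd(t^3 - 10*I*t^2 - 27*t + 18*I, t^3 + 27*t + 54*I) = t - 6*I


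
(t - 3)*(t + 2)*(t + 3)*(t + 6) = t^4 + 8*t^3 + 3*t^2 - 72*t - 108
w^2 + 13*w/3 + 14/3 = (w + 2)*(w + 7/3)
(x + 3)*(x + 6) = x^2 + 9*x + 18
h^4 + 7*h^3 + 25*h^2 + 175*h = h*(h + 7)*(h - 5*I)*(h + 5*I)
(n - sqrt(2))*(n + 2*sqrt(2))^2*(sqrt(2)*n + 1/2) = sqrt(2)*n^4 + 13*n^3/2 + 3*sqrt(2)*n^2/2 - 16*n - 4*sqrt(2)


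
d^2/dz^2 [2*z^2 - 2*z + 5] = 4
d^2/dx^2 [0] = 0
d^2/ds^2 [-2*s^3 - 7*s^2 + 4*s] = -12*s - 14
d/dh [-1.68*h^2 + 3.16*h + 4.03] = 3.16 - 3.36*h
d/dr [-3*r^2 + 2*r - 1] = 2 - 6*r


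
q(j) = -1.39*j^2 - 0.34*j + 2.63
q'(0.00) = -0.34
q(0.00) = 2.63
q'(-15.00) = 41.36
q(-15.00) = -305.02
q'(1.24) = -3.79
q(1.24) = 0.07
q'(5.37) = -15.27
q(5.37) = -39.28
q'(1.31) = -3.98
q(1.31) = -0.20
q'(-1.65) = 4.25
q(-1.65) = -0.59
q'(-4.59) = 12.42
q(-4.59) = -25.09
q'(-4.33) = 11.70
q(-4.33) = -21.96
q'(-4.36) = 11.78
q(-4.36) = -22.31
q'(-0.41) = 0.80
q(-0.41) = 2.54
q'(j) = -2.78*j - 0.34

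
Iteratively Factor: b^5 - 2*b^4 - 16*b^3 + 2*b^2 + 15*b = (b + 1)*(b^4 - 3*b^3 - 13*b^2 + 15*b) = (b - 1)*(b + 1)*(b^3 - 2*b^2 - 15*b) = b*(b - 1)*(b + 1)*(b^2 - 2*b - 15) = b*(b - 5)*(b - 1)*(b + 1)*(b + 3)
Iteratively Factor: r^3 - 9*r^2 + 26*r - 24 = (r - 4)*(r^2 - 5*r + 6) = (r - 4)*(r - 2)*(r - 3)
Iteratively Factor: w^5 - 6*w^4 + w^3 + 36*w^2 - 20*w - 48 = (w - 4)*(w^4 - 2*w^3 - 7*w^2 + 8*w + 12) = (w - 4)*(w - 3)*(w^3 + w^2 - 4*w - 4) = (w - 4)*(w - 3)*(w + 1)*(w^2 - 4) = (w - 4)*(w - 3)*(w - 2)*(w + 1)*(w + 2)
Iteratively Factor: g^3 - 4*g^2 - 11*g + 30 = (g - 2)*(g^2 - 2*g - 15) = (g - 2)*(g + 3)*(g - 5)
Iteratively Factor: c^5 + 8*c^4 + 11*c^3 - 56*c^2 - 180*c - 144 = (c + 2)*(c^4 + 6*c^3 - c^2 - 54*c - 72) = (c + 2)*(c + 4)*(c^3 + 2*c^2 - 9*c - 18) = (c + 2)^2*(c + 4)*(c^2 - 9) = (c + 2)^2*(c + 3)*(c + 4)*(c - 3)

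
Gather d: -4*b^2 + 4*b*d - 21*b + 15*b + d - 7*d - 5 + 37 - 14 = -4*b^2 - 6*b + d*(4*b - 6) + 18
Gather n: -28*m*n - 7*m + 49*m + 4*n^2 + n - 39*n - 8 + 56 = 42*m + 4*n^2 + n*(-28*m - 38) + 48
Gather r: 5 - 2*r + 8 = 13 - 2*r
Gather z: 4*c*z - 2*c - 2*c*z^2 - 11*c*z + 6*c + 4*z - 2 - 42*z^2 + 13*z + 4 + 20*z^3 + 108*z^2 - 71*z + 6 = 4*c + 20*z^3 + z^2*(66 - 2*c) + z*(-7*c - 54) + 8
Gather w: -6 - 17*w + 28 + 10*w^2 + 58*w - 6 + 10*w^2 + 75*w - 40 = 20*w^2 + 116*w - 24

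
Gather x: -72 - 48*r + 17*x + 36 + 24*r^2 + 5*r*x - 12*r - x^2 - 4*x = 24*r^2 - 60*r - x^2 + x*(5*r + 13) - 36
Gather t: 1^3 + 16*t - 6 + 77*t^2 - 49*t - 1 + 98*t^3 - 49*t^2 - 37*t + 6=98*t^3 + 28*t^2 - 70*t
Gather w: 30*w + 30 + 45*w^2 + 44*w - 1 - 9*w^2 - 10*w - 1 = 36*w^2 + 64*w + 28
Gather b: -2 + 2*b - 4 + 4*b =6*b - 6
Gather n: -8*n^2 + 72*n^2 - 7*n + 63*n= 64*n^2 + 56*n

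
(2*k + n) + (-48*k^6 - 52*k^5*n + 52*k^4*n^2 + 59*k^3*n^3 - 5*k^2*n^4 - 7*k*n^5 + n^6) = -48*k^6 - 52*k^5*n + 52*k^4*n^2 + 59*k^3*n^3 - 5*k^2*n^4 - 7*k*n^5 + 2*k + n^6 + n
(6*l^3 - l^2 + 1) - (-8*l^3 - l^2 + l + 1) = 14*l^3 - l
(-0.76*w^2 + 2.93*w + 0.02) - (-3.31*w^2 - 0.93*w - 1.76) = 2.55*w^2 + 3.86*w + 1.78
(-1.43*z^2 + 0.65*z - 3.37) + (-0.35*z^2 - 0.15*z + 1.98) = -1.78*z^2 + 0.5*z - 1.39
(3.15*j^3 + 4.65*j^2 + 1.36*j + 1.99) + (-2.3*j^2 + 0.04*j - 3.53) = 3.15*j^3 + 2.35*j^2 + 1.4*j - 1.54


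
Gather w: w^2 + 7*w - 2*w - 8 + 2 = w^2 + 5*w - 6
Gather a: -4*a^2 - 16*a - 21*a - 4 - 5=-4*a^2 - 37*a - 9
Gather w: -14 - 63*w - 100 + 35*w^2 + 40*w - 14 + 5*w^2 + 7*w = 40*w^2 - 16*w - 128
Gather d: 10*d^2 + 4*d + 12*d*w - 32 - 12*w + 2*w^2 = 10*d^2 + d*(12*w + 4) + 2*w^2 - 12*w - 32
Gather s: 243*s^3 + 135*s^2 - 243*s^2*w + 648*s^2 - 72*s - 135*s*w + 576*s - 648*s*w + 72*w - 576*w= 243*s^3 + s^2*(783 - 243*w) + s*(504 - 783*w) - 504*w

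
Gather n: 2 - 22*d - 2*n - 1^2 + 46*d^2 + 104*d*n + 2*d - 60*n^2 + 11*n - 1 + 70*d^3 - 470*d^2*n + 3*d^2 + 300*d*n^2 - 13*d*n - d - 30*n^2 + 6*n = 70*d^3 + 49*d^2 - 21*d + n^2*(300*d - 90) + n*(-470*d^2 + 91*d + 15)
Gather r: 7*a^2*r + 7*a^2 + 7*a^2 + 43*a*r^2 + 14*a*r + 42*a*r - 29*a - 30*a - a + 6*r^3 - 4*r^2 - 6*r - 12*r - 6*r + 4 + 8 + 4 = 14*a^2 - 60*a + 6*r^3 + r^2*(43*a - 4) + r*(7*a^2 + 56*a - 24) + 16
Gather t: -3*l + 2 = 2 - 3*l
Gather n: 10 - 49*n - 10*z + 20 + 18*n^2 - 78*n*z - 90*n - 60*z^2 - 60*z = 18*n^2 + n*(-78*z - 139) - 60*z^2 - 70*z + 30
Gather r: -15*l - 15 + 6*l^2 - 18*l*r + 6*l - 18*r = 6*l^2 - 9*l + r*(-18*l - 18) - 15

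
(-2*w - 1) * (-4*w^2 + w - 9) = 8*w^3 + 2*w^2 + 17*w + 9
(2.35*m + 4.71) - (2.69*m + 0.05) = 4.66 - 0.34*m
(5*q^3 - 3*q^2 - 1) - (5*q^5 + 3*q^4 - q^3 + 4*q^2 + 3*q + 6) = -5*q^5 - 3*q^4 + 6*q^3 - 7*q^2 - 3*q - 7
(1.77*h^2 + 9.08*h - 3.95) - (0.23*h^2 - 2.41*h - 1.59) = 1.54*h^2 + 11.49*h - 2.36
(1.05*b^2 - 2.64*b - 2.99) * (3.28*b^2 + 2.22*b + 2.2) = 3.444*b^4 - 6.3282*b^3 - 13.358*b^2 - 12.4458*b - 6.578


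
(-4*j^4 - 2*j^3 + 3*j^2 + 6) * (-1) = 4*j^4 + 2*j^3 - 3*j^2 - 6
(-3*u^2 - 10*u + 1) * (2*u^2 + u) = -6*u^4 - 23*u^3 - 8*u^2 + u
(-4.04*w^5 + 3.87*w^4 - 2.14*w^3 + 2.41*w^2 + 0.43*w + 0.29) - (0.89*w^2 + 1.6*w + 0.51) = -4.04*w^5 + 3.87*w^4 - 2.14*w^3 + 1.52*w^2 - 1.17*w - 0.22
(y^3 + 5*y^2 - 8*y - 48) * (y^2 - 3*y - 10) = y^5 + 2*y^4 - 33*y^3 - 74*y^2 + 224*y + 480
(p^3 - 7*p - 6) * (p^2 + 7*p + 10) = p^5 + 7*p^4 + 3*p^3 - 55*p^2 - 112*p - 60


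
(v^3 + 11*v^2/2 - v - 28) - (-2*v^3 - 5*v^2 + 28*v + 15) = 3*v^3 + 21*v^2/2 - 29*v - 43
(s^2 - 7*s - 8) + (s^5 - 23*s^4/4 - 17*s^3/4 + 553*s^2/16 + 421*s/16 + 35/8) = s^5 - 23*s^4/4 - 17*s^3/4 + 569*s^2/16 + 309*s/16 - 29/8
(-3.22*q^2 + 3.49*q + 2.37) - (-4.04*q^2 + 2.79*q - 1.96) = 0.82*q^2 + 0.7*q + 4.33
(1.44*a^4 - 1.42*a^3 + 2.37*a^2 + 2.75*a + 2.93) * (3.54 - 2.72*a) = -3.9168*a^5 + 8.96*a^4 - 11.4732*a^3 + 0.909800000000001*a^2 + 1.7654*a + 10.3722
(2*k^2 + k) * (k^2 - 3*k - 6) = 2*k^4 - 5*k^3 - 15*k^2 - 6*k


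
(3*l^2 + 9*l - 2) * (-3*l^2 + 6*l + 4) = -9*l^4 - 9*l^3 + 72*l^2 + 24*l - 8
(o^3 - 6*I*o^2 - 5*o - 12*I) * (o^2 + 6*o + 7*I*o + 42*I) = o^5 + 6*o^4 + I*o^4 + 37*o^3 + 6*I*o^3 + 222*o^2 - 47*I*o^2 + 84*o - 282*I*o + 504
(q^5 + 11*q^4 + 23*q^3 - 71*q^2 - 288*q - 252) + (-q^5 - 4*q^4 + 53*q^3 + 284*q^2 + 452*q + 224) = 7*q^4 + 76*q^3 + 213*q^2 + 164*q - 28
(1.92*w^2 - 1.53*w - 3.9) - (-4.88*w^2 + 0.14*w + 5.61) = 6.8*w^2 - 1.67*w - 9.51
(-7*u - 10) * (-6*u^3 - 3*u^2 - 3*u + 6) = 42*u^4 + 81*u^3 + 51*u^2 - 12*u - 60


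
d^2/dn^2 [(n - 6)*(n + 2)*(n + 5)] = 6*n + 2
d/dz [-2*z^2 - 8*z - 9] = -4*z - 8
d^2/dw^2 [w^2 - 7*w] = 2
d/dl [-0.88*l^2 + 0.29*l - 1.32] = 0.29 - 1.76*l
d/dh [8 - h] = -1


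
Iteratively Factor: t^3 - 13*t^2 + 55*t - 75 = (t - 5)*(t^2 - 8*t + 15) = (t - 5)*(t - 3)*(t - 5)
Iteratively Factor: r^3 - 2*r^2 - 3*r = (r + 1)*(r^2 - 3*r) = (r - 3)*(r + 1)*(r)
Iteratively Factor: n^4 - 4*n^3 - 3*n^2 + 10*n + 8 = (n - 4)*(n^3 - 3*n - 2) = (n - 4)*(n + 1)*(n^2 - n - 2) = (n - 4)*(n + 1)^2*(n - 2)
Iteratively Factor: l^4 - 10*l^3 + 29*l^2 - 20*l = (l)*(l^3 - 10*l^2 + 29*l - 20) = l*(l - 1)*(l^2 - 9*l + 20) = l*(l - 4)*(l - 1)*(l - 5)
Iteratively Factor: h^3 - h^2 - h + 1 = (h + 1)*(h^2 - 2*h + 1) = (h - 1)*(h + 1)*(h - 1)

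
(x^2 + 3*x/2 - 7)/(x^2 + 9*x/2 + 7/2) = (x - 2)/(x + 1)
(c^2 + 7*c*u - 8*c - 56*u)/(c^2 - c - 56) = (c + 7*u)/(c + 7)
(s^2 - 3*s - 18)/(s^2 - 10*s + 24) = (s + 3)/(s - 4)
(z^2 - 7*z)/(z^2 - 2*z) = (z - 7)/(z - 2)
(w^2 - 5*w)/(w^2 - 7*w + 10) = w/(w - 2)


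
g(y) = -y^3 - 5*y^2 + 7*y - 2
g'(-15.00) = -518.00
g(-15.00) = 2143.00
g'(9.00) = -326.00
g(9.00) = -1073.00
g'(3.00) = -50.00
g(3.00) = -53.00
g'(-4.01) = -1.14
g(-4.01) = -45.99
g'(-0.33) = 9.97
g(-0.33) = -4.82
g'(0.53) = 0.86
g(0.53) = 0.16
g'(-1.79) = 15.29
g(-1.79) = -24.82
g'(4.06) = -83.05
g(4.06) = -122.92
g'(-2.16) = 14.60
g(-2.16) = -30.37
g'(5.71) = -147.91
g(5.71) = -311.22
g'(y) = -3*y^2 - 10*y + 7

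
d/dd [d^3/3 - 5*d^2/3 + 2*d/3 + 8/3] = d^2 - 10*d/3 + 2/3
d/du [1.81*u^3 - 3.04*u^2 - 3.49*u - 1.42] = 5.43*u^2 - 6.08*u - 3.49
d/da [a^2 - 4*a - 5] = 2*a - 4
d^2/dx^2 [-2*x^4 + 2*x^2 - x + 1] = 4 - 24*x^2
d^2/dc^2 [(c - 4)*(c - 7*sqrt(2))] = 2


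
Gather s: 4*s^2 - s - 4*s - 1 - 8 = 4*s^2 - 5*s - 9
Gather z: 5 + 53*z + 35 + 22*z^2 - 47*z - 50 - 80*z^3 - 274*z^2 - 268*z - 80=-80*z^3 - 252*z^2 - 262*z - 90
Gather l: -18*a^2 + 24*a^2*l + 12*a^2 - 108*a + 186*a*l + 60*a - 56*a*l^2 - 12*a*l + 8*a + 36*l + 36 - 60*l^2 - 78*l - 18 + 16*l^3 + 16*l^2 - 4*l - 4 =-6*a^2 - 40*a + 16*l^3 + l^2*(-56*a - 44) + l*(24*a^2 + 174*a - 46) + 14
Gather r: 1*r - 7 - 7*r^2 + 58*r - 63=-7*r^2 + 59*r - 70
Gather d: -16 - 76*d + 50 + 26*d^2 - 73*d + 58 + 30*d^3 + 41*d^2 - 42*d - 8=30*d^3 + 67*d^2 - 191*d + 84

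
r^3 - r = r*(r - 1)*(r + 1)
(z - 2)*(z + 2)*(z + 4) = z^3 + 4*z^2 - 4*z - 16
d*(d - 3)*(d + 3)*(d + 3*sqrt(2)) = d^4 + 3*sqrt(2)*d^3 - 9*d^2 - 27*sqrt(2)*d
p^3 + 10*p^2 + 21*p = p*(p + 3)*(p + 7)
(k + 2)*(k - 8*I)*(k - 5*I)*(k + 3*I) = k^4 + 2*k^3 - 10*I*k^3 - k^2 - 20*I*k^2 - 2*k - 120*I*k - 240*I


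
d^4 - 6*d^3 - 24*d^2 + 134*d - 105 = (d - 7)*(d - 3)*(d - 1)*(d + 5)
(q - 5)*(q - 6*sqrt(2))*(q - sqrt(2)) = q^3 - 7*sqrt(2)*q^2 - 5*q^2 + 12*q + 35*sqrt(2)*q - 60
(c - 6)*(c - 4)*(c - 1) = c^3 - 11*c^2 + 34*c - 24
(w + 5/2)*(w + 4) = w^2 + 13*w/2 + 10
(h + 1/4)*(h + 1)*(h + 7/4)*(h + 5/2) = h^4 + 11*h^3/2 + 159*h^2/16 + 209*h/32 + 35/32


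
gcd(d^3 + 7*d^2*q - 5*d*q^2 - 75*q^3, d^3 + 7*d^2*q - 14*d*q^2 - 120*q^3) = d + 5*q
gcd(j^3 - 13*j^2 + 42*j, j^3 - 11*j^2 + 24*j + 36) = j - 6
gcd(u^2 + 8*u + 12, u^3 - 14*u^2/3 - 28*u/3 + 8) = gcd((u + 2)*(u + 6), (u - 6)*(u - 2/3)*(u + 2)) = u + 2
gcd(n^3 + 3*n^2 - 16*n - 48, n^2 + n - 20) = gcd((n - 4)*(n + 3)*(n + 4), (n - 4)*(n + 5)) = n - 4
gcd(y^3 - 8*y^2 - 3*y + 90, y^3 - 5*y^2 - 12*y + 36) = y^2 - 3*y - 18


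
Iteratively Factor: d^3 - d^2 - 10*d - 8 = (d - 4)*(d^2 + 3*d + 2) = (d - 4)*(d + 2)*(d + 1)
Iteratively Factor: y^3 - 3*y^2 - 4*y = (y)*(y^2 - 3*y - 4) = y*(y - 4)*(y + 1)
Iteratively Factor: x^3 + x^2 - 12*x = (x + 4)*(x^2 - 3*x) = (x - 3)*(x + 4)*(x)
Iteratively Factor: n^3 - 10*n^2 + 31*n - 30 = (n - 5)*(n^2 - 5*n + 6) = (n - 5)*(n - 3)*(n - 2)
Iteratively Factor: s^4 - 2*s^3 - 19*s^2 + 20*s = (s + 4)*(s^3 - 6*s^2 + 5*s) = (s - 1)*(s + 4)*(s^2 - 5*s) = s*(s - 1)*(s + 4)*(s - 5)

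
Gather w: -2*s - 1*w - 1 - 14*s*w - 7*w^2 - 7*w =-2*s - 7*w^2 + w*(-14*s - 8) - 1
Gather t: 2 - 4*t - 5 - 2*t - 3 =-6*t - 6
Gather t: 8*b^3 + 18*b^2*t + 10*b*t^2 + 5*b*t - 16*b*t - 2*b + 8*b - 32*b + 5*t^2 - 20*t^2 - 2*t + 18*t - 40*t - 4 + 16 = 8*b^3 - 26*b + t^2*(10*b - 15) + t*(18*b^2 - 11*b - 24) + 12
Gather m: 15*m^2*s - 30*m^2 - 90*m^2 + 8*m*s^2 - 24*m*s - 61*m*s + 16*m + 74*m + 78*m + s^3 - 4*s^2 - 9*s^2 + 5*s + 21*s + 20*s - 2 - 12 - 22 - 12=m^2*(15*s - 120) + m*(8*s^2 - 85*s + 168) + s^3 - 13*s^2 + 46*s - 48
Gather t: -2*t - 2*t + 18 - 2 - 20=-4*t - 4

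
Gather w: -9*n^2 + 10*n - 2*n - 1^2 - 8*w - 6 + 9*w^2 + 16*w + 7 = -9*n^2 + 8*n + 9*w^2 + 8*w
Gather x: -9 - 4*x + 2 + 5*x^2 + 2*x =5*x^2 - 2*x - 7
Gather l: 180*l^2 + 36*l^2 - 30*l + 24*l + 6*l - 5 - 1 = 216*l^2 - 6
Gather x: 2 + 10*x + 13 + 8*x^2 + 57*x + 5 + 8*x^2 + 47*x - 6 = 16*x^2 + 114*x + 14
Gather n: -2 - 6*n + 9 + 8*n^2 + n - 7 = 8*n^2 - 5*n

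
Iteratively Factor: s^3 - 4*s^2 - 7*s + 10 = (s - 5)*(s^2 + s - 2) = (s - 5)*(s - 1)*(s + 2)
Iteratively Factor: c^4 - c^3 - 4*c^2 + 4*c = (c)*(c^3 - c^2 - 4*c + 4) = c*(c - 2)*(c^2 + c - 2) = c*(c - 2)*(c + 2)*(c - 1)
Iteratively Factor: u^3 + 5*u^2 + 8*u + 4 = (u + 2)*(u^2 + 3*u + 2) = (u + 1)*(u + 2)*(u + 2)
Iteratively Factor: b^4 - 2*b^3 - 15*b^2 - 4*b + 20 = (b + 2)*(b^3 - 4*b^2 - 7*b + 10) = (b + 2)^2*(b^2 - 6*b + 5) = (b - 5)*(b + 2)^2*(b - 1)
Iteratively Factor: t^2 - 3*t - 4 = (t - 4)*(t + 1)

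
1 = 1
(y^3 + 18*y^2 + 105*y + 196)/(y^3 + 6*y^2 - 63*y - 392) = (y + 4)/(y - 8)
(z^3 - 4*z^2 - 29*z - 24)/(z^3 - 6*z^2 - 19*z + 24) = (z + 1)/(z - 1)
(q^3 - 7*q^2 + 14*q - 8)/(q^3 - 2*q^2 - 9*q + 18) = (q^2 - 5*q + 4)/(q^2 - 9)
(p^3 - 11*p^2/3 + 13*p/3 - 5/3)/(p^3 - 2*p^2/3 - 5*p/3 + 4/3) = (3*p - 5)/(3*p + 4)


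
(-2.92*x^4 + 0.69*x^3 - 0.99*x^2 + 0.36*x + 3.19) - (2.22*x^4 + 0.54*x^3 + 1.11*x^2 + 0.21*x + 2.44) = -5.14*x^4 + 0.15*x^3 - 2.1*x^2 + 0.15*x + 0.75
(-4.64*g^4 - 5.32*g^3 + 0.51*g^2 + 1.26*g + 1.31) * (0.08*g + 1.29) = -0.3712*g^5 - 6.4112*g^4 - 6.822*g^3 + 0.7587*g^2 + 1.7302*g + 1.6899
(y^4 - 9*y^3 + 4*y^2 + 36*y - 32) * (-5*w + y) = -5*w*y^4 + 45*w*y^3 - 20*w*y^2 - 180*w*y + 160*w + y^5 - 9*y^4 + 4*y^3 + 36*y^2 - 32*y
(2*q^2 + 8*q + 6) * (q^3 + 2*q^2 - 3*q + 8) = 2*q^5 + 12*q^4 + 16*q^3 + 4*q^2 + 46*q + 48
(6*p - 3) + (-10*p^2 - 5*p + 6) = -10*p^2 + p + 3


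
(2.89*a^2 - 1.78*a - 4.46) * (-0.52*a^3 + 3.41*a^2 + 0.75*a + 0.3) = -1.5028*a^5 + 10.7805*a^4 - 1.5831*a^3 - 15.6766*a^2 - 3.879*a - 1.338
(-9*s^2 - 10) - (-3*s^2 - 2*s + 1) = -6*s^2 + 2*s - 11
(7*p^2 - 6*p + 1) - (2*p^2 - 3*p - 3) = 5*p^2 - 3*p + 4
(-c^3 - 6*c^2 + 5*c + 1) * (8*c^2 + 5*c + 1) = -8*c^5 - 53*c^4 + 9*c^3 + 27*c^2 + 10*c + 1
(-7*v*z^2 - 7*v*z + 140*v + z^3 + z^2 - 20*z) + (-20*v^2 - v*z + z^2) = -20*v^2 - 7*v*z^2 - 8*v*z + 140*v + z^3 + 2*z^2 - 20*z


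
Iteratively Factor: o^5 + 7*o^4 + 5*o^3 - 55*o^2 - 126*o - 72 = (o + 3)*(o^4 + 4*o^3 - 7*o^2 - 34*o - 24) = (o - 3)*(o + 3)*(o^3 + 7*o^2 + 14*o + 8) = (o - 3)*(o + 1)*(o + 3)*(o^2 + 6*o + 8) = (o - 3)*(o + 1)*(o + 2)*(o + 3)*(o + 4)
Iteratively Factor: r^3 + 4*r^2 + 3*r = (r + 3)*(r^2 + r) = (r + 1)*(r + 3)*(r)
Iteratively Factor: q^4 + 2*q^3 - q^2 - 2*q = (q + 2)*(q^3 - q) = (q + 1)*(q + 2)*(q^2 - q) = (q - 1)*(q + 1)*(q + 2)*(q)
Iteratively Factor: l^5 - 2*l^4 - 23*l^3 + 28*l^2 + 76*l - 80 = (l + 4)*(l^4 - 6*l^3 + l^2 + 24*l - 20) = (l + 2)*(l + 4)*(l^3 - 8*l^2 + 17*l - 10) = (l - 5)*(l + 2)*(l + 4)*(l^2 - 3*l + 2) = (l - 5)*(l - 1)*(l + 2)*(l + 4)*(l - 2)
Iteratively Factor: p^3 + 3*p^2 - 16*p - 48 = (p + 4)*(p^2 - p - 12) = (p + 3)*(p + 4)*(p - 4)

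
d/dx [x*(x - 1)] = 2*x - 1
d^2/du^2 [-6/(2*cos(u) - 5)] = 12*(5*cos(u) + cos(2*u) - 3)/(2*cos(u) - 5)^3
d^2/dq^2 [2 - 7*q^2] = -14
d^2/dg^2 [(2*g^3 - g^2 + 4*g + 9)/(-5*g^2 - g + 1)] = 6*(-39*g^3 - 218*g^2 - 67*g - 19)/(125*g^6 + 75*g^5 - 60*g^4 - 29*g^3 + 12*g^2 + 3*g - 1)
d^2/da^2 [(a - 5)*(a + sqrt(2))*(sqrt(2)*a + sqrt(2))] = 2*sqrt(2)*(3*a - 4 + sqrt(2))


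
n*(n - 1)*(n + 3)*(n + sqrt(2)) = n^4 + sqrt(2)*n^3 + 2*n^3 - 3*n^2 + 2*sqrt(2)*n^2 - 3*sqrt(2)*n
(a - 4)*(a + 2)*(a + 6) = a^3 + 4*a^2 - 20*a - 48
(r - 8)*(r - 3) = r^2 - 11*r + 24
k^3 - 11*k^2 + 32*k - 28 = (k - 7)*(k - 2)^2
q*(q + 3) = q^2 + 3*q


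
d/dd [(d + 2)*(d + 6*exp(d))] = d + (d + 2)*(6*exp(d) + 1) + 6*exp(d)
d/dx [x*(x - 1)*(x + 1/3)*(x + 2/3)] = 4*x^3 - 14*x/9 - 2/9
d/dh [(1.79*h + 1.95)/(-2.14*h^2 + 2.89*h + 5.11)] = (3.8306*h^2 + 8.346*h + 3.5114)/(4.5796*h^4 - 12.3692*h^3 - 13.5187*h^2 + 29.5358*h + 26.1121)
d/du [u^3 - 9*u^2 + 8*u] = 3*u^2 - 18*u + 8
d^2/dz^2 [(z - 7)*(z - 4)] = 2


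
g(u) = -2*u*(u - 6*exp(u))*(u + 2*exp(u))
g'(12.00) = 15893692019481.75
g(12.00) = 7629054663458.63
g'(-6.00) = -215.53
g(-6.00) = 432.71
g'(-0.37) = -1.18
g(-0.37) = -3.38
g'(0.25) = 64.76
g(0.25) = 10.50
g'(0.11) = 38.49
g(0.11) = 3.40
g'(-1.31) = -15.08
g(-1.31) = 5.91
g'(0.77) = 317.65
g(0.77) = 95.53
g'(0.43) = 117.23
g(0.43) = 26.50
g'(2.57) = 26344.70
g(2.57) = 11186.19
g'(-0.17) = 9.00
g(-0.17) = -2.70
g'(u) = -2*u*(1 - 6*exp(u))*(u + 2*exp(u)) - 2*u*(u - 6*exp(u))*(2*exp(u) + 1) - 2*(u - 6*exp(u))*(u + 2*exp(u))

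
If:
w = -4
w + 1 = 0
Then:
No Solution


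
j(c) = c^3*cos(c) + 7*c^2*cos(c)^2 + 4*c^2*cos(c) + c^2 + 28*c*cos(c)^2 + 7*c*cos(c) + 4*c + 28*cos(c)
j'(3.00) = 46.46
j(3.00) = 54.19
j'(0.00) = 39.00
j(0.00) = 28.00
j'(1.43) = -52.48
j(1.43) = 15.73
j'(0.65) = -1.74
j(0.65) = 43.91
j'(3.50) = -58.74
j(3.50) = 52.19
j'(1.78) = -24.77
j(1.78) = 1.19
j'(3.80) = -99.95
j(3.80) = 27.17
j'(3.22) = 3.81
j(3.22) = 59.97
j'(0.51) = 12.43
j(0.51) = 43.14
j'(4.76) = 306.37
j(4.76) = 54.72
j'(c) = -c^3*sin(c) - 14*c^2*sin(c)*cos(c) - 4*c^2*sin(c) + 3*c^2*cos(c) - 56*c*sin(c)*cos(c) - 7*c*sin(c) + 14*c*cos(c)^2 + 8*c*cos(c) + 2*c - 28*sin(c) + 28*cos(c)^2 + 7*cos(c) + 4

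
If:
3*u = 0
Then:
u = 0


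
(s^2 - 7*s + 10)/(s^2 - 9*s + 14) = (s - 5)/(s - 7)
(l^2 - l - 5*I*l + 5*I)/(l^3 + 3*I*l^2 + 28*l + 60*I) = (l - 1)/(l^2 + 8*I*l - 12)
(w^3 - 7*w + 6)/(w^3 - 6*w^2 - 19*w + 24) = (w - 2)/(w - 8)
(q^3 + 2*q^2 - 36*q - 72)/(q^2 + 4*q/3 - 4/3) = 3*(q^2 - 36)/(3*q - 2)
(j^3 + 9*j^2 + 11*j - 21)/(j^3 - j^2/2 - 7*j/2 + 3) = 2*(j^2 + 10*j + 21)/(2*j^2 + j - 6)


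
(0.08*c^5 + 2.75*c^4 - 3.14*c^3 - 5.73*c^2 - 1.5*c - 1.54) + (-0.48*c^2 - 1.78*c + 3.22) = 0.08*c^5 + 2.75*c^4 - 3.14*c^3 - 6.21*c^2 - 3.28*c + 1.68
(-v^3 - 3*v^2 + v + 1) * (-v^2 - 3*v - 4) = v^5 + 6*v^4 + 12*v^3 + 8*v^2 - 7*v - 4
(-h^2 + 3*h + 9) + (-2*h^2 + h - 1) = -3*h^2 + 4*h + 8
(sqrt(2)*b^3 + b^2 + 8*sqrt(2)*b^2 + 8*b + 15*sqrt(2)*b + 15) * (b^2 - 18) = sqrt(2)*b^5 + b^4 + 8*sqrt(2)*b^4 - 3*sqrt(2)*b^3 + 8*b^3 - 144*sqrt(2)*b^2 - 3*b^2 - 270*sqrt(2)*b - 144*b - 270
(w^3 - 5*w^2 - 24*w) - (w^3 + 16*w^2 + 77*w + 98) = -21*w^2 - 101*w - 98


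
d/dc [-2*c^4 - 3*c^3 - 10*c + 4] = -8*c^3 - 9*c^2 - 10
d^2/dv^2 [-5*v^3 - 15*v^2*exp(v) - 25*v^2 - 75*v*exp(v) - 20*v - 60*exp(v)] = -15*v^2*exp(v) - 135*v*exp(v) - 30*v - 240*exp(v) - 50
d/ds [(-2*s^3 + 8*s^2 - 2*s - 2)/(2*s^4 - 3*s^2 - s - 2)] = 2*((3*s^2 - 8*s + 1)*(-2*s^4 + 3*s^2 + s + 2) - (-8*s^3 + 6*s + 1)*(s^3 - 4*s^2 + s + 1))/(-2*s^4 + 3*s^2 + s + 2)^2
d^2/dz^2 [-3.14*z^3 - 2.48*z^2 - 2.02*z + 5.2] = -18.84*z - 4.96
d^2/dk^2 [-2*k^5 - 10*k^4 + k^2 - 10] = -40*k^3 - 120*k^2 + 2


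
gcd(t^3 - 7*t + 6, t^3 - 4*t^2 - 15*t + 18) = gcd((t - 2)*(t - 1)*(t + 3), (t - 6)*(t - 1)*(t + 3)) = t^2 + 2*t - 3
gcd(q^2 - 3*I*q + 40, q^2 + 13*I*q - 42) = 1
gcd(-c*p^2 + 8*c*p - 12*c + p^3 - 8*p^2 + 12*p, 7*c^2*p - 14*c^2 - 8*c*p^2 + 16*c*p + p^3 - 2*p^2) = -c*p + 2*c + p^2 - 2*p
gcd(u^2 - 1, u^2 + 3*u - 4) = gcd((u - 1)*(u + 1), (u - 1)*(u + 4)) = u - 1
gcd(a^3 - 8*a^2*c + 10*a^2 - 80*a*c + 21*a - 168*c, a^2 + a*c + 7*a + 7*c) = a + 7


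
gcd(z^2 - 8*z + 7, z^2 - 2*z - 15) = 1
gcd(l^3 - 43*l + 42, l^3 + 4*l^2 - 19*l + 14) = l^2 + 6*l - 7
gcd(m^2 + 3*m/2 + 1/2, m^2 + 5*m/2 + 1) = m + 1/2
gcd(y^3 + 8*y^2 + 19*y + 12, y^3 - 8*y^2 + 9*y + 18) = y + 1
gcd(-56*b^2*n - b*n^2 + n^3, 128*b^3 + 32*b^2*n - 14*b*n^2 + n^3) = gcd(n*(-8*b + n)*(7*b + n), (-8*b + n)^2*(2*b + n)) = 8*b - n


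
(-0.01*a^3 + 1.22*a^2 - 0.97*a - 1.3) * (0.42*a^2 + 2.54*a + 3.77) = -0.0042*a^5 + 0.487*a^4 + 2.6537*a^3 + 1.5896*a^2 - 6.9589*a - 4.901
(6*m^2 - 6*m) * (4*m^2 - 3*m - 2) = 24*m^4 - 42*m^3 + 6*m^2 + 12*m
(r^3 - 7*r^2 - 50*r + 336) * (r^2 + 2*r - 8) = r^5 - 5*r^4 - 72*r^3 + 292*r^2 + 1072*r - 2688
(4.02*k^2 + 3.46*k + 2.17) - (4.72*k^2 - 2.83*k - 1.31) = -0.7*k^2 + 6.29*k + 3.48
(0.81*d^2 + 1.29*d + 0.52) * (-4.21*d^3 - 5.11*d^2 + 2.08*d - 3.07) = -3.4101*d^5 - 9.57*d^4 - 7.0963*d^3 - 2.4607*d^2 - 2.8787*d - 1.5964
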